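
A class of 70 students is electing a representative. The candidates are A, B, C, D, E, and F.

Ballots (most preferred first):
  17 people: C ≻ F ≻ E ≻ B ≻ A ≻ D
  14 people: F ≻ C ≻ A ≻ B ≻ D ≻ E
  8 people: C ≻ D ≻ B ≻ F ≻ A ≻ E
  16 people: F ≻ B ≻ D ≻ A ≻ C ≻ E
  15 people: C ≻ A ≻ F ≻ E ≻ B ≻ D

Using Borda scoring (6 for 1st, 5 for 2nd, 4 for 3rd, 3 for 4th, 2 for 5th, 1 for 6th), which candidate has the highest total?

F

A: 17×2 + 14×4 + 8×2 + 16×3 + 15×5 = 229
B: 17×3 + 14×3 + 8×4 + 16×5 + 15×2 = 235
C: 17×6 + 14×5 + 8×6 + 16×2 + 15×6 = 342
D: 17×1 + 14×2 + 8×5 + 16×4 + 15×1 = 164
E: 17×4 + 14×1 + 8×1 + 16×1 + 15×3 = 151
F: 17×5 + 14×6 + 8×3 + 16×6 + 15×4 = 349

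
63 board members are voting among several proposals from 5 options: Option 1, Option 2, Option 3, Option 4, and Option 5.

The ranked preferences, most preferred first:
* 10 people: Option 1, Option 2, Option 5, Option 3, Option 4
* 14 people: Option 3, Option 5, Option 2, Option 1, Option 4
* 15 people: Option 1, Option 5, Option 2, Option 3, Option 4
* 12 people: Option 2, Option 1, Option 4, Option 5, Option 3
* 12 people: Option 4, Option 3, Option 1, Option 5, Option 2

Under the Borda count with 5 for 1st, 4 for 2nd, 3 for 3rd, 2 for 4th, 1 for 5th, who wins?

Option 1: 10×5 + 14×2 + 15×5 + 12×4 + 12×3 = 237
Option 2: 10×4 + 14×3 + 15×3 + 12×5 + 12×1 = 199
Option 3: 10×2 + 14×5 + 15×2 + 12×1 + 12×4 = 180
Option 4: 10×1 + 14×1 + 15×1 + 12×3 + 12×5 = 135
Option 5: 10×3 + 14×4 + 15×4 + 12×2 + 12×2 = 194

Option 1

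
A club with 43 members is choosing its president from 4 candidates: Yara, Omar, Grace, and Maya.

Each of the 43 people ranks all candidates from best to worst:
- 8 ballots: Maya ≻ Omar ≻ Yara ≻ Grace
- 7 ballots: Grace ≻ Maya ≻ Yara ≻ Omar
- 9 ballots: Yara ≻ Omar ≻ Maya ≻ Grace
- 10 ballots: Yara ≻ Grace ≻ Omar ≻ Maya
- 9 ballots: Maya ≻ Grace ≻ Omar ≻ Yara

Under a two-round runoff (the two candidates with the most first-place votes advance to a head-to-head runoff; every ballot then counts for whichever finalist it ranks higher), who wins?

Round 1 first-place votes: Yara 19, Omar 0, Grace 7, Maya 17. Yara and Maya advance.
Runoff: Yara is ranked above Maya on 19 ballots, Maya above Yara on 24.

Maya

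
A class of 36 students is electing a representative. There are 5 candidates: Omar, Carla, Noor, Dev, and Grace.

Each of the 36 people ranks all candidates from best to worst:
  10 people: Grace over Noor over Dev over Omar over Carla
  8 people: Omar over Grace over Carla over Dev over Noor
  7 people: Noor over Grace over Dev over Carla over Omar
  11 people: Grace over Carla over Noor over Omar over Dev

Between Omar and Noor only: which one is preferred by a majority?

Noor

Omar is ranked above Noor on 8 ballots; Noor above Omar on 28.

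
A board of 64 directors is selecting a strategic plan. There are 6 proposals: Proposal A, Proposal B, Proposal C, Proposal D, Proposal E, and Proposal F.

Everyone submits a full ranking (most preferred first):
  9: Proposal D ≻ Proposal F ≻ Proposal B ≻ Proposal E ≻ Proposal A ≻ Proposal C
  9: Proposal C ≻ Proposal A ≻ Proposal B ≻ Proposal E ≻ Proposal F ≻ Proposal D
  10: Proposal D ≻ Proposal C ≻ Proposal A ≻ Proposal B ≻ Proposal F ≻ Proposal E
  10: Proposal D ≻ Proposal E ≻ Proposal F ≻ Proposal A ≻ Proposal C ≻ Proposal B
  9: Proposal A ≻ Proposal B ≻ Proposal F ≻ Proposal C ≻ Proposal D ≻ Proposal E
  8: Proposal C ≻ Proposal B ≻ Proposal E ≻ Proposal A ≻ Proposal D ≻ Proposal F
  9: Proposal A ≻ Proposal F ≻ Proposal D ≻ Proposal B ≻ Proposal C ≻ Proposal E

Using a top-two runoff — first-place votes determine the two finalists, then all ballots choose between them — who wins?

Proposal A

Round 1 first-place votes: Proposal A 18, Proposal B 0, Proposal C 17, Proposal D 29, Proposal E 0, Proposal F 0. Proposal D and Proposal A advance.
Runoff: Proposal D is ranked above Proposal A on 29 ballots, Proposal A above Proposal D on 35.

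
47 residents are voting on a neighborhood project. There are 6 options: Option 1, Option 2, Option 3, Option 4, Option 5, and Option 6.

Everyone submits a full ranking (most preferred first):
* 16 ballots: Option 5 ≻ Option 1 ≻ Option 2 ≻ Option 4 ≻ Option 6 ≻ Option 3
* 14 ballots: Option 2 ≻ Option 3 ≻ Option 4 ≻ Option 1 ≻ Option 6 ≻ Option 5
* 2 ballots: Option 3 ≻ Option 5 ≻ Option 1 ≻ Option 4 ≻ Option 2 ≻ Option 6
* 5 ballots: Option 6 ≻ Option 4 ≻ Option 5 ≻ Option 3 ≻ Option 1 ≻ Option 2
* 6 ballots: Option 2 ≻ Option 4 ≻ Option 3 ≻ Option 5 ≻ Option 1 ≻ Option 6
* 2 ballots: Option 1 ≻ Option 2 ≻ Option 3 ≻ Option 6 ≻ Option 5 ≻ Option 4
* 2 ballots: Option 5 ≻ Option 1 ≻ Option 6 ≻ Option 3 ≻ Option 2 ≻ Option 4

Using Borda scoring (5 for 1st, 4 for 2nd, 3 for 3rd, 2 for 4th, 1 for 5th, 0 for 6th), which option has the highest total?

Option 2

Option 1: 16×4 + 14×2 + 2×3 + 5×1 + 6×1 + 2×5 + 2×4 = 127
Option 2: 16×3 + 14×5 + 2×1 + 5×0 + 6×5 + 2×4 + 2×1 = 160
Option 3: 16×0 + 14×4 + 2×5 + 5×2 + 6×3 + 2×3 + 2×2 = 104
Option 4: 16×2 + 14×3 + 2×2 + 5×4 + 6×4 + 2×0 + 2×0 = 122
Option 5: 16×5 + 14×0 + 2×4 + 5×3 + 6×2 + 2×1 + 2×5 = 127
Option 6: 16×1 + 14×1 + 2×0 + 5×5 + 6×0 + 2×2 + 2×3 = 65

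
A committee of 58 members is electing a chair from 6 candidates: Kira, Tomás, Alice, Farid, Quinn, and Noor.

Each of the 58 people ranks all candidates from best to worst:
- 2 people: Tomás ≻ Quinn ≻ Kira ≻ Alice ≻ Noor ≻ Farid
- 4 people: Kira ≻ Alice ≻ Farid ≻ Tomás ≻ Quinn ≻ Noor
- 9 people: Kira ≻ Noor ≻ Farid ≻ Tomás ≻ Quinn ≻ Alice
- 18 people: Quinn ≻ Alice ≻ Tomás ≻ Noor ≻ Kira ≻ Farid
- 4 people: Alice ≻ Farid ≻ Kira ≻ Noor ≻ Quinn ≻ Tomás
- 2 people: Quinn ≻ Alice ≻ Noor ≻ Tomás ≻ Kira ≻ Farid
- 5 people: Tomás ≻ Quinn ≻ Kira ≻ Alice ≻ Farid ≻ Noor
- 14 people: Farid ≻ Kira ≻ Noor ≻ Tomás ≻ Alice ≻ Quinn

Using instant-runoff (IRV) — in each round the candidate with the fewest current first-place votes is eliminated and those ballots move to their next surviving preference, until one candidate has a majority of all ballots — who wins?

Farid

Round 1: Kira 13, Tomás 7, Alice 4, Farid 14, Quinn 20, Noor 0. Noor eliminated.
Round 2: Kira 13, Tomás 7, Alice 4, Farid 14, Quinn 20. Alice eliminated.
Round 3: Kira 13, Tomás 7, Farid 18, Quinn 20. Tomás eliminated.
Round 4: Kira 13, Farid 18, Quinn 27. Kira eliminated.
Round 5: Farid 31, Quinn 27. Farid has a majority (≥30).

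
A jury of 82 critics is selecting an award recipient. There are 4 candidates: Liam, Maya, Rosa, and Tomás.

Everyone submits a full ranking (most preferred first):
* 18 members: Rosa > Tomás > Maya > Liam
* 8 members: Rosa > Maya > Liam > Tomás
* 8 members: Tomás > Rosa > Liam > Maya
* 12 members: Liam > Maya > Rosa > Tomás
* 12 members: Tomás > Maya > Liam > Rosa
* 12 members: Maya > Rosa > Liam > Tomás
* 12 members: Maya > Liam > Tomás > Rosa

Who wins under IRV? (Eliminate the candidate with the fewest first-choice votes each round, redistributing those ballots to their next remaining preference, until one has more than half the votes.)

Maya

Round 1: Liam 12, Maya 24, Rosa 26, Tomás 20. Liam eliminated.
Round 2: Maya 36, Rosa 26, Tomás 20. Tomás eliminated.
Round 3: Maya 48, Rosa 34. Maya has a majority (≥42).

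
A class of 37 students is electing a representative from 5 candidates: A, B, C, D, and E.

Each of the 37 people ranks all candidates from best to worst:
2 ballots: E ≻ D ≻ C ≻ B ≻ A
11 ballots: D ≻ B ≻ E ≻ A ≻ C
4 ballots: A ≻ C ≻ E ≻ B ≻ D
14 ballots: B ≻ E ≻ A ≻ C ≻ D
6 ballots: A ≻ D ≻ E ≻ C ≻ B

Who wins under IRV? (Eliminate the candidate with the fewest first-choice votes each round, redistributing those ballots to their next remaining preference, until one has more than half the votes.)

Round 1: A 10, B 14, C 0, D 11, E 2. C eliminated.
Round 2: A 10, B 14, D 11, E 2. E eliminated.
Round 3: A 10, B 14, D 13. A eliminated.
Round 4: B 18, D 19. D has a majority (≥19).

D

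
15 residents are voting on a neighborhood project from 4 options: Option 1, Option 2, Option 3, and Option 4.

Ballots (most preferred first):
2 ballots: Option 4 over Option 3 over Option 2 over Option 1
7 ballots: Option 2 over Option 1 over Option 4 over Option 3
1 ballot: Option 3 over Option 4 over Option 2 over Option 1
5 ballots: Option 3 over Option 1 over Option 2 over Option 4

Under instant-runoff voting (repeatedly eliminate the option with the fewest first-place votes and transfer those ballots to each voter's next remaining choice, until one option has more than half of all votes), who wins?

Round 1: Option 1 0, Option 2 7, Option 3 6, Option 4 2. Option 1 eliminated.
Round 2: Option 2 7, Option 3 6, Option 4 2. Option 4 eliminated.
Round 3: Option 2 7, Option 3 8. Option 3 has a majority (≥8).

Option 3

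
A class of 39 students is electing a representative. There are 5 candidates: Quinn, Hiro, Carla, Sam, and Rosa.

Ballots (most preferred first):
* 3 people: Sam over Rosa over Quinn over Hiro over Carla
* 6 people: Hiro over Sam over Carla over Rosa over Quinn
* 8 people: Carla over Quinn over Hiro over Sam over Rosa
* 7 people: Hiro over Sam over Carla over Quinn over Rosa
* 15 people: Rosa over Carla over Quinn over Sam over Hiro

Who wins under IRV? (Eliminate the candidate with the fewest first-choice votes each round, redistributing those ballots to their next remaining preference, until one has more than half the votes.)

Round 1: Quinn 0, Hiro 13, Carla 8, Sam 3, Rosa 15. Quinn eliminated.
Round 2: Hiro 13, Carla 8, Sam 3, Rosa 15. Sam eliminated.
Round 3: Hiro 13, Carla 8, Rosa 18. Carla eliminated.
Round 4: Hiro 21, Rosa 18. Hiro has a majority (≥20).

Hiro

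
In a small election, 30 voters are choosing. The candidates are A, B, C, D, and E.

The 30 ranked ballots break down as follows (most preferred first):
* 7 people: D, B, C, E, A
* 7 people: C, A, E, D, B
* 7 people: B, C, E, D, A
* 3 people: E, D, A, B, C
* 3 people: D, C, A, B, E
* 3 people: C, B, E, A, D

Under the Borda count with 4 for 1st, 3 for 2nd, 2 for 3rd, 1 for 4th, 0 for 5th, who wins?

C

A: 7×0 + 7×3 + 7×0 + 3×2 + 3×2 + 3×1 = 36
B: 7×3 + 7×0 + 7×4 + 3×1 + 3×1 + 3×3 = 64
C: 7×2 + 7×4 + 7×3 + 3×0 + 3×3 + 3×4 = 84
D: 7×4 + 7×1 + 7×1 + 3×3 + 3×4 + 3×0 = 63
E: 7×1 + 7×2 + 7×2 + 3×4 + 3×0 + 3×2 = 53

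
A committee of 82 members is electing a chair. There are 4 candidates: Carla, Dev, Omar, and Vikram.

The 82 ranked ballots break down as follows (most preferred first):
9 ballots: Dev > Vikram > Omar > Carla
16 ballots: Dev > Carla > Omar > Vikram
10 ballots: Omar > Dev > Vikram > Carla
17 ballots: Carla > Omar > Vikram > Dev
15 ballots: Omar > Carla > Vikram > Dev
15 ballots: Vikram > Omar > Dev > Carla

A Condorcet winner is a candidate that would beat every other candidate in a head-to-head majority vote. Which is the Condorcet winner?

Omar vs Carla: 49–33
Omar vs Dev: 57–25
Omar vs Vikram: 58–24
Omar beats every other candidate.

Omar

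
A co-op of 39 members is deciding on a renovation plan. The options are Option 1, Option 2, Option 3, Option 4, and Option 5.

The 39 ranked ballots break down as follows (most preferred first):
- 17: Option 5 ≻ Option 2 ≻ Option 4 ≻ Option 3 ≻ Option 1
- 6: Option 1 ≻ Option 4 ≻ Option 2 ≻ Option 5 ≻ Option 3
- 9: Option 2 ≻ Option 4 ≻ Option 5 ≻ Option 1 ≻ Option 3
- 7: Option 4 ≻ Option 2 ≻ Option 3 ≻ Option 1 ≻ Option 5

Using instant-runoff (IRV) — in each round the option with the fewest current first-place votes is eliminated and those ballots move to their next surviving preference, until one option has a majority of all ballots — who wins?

Round 1: Option 1 6, Option 2 9, Option 3 0, Option 4 7, Option 5 17. Option 3 eliminated.
Round 2: Option 1 6, Option 2 9, Option 4 7, Option 5 17. Option 1 eliminated.
Round 3: Option 2 9, Option 4 13, Option 5 17. Option 2 eliminated.
Round 4: Option 4 22, Option 5 17. Option 4 has a majority (≥20).

Option 4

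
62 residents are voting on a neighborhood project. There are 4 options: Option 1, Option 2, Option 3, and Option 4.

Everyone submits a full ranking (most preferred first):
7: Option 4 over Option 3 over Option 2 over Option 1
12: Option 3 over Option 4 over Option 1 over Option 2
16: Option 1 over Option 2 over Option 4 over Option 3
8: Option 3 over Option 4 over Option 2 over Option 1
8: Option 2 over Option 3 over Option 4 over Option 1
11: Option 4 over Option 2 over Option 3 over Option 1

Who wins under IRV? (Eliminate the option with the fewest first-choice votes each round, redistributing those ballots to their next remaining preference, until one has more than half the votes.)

Round 1: Option 1 16, Option 2 8, Option 3 20, Option 4 18. Option 2 eliminated.
Round 2: Option 1 16, Option 3 28, Option 4 18. Option 1 eliminated.
Round 3: Option 3 28, Option 4 34. Option 4 has a majority (≥32).

Option 4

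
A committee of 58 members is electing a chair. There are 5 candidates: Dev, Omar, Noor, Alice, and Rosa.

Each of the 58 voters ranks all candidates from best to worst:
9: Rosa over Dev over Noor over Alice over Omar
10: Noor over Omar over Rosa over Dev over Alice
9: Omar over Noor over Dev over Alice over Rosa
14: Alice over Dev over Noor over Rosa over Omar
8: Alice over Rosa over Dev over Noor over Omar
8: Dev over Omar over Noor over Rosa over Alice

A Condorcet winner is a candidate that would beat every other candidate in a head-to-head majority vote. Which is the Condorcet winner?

Dev

Dev vs Omar: 39–19
Dev vs Noor: 39–19
Dev vs Alice: 36–22
Dev vs Rosa: 31–27
Dev beats every other candidate.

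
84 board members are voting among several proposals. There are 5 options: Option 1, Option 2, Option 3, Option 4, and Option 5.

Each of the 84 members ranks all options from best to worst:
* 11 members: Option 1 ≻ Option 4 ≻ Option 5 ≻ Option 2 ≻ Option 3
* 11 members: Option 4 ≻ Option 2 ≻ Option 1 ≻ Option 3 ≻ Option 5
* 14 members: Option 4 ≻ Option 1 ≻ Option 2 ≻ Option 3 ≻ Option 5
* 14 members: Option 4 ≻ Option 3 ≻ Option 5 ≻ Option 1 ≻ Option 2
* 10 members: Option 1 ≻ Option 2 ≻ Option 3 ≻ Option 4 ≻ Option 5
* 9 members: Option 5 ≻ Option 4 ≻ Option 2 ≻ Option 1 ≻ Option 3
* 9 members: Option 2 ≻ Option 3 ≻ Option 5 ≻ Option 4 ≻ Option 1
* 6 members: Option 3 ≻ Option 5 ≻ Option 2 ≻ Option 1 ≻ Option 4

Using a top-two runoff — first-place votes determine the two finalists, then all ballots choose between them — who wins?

Option 4

Round 1 first-place votes: Option 1 21, Option 2 9, Option 3 6, Option 4 39, Option 5 9. Option 4 and Option 1 advance.
Runoff: Option 4 is ranked above Option 1 on 57 ballots, Option 1 above Option 4 on 27.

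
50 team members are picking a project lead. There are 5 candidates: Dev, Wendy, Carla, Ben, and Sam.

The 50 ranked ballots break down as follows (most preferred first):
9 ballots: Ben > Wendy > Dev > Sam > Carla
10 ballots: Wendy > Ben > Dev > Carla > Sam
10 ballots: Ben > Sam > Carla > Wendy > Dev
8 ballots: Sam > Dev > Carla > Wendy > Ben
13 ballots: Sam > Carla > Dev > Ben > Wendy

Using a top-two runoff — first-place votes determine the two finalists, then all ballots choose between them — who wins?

Ben

Round 1 first-place votes: Dev 0, Wendy 10, Carla 0, Ben 19, Sam 21. Sam and Ben advance.
Runoff: Sam is ranked above Ben on 21 ballots, Ben above Sam on 29.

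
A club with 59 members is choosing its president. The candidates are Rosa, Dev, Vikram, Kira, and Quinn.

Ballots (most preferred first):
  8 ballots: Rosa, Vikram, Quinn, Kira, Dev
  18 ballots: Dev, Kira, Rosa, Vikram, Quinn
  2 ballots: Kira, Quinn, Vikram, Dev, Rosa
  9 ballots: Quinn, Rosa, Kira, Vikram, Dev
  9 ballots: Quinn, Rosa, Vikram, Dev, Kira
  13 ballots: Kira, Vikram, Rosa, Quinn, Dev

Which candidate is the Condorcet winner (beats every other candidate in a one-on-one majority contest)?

Kira

Kira vs Rosa: 33–26
Kira vs Dev: 32–27
Kira vs Vikram: 42–17
Kira vs Quinn: 33–26
Kira beats every other candidate.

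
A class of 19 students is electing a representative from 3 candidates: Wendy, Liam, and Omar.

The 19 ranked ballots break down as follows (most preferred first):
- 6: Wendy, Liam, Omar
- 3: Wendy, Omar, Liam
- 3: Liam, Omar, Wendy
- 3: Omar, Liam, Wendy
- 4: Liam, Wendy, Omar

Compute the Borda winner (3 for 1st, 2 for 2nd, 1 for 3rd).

Wendy: 6×3 + 3×3 + 3×1 + 3×1 + 4×2 = 41
Liam: 6×2 + 3×1 + 3×3 + 3×2 + 4×3 = 42
Omar: 6×1 + 3×2 + 3×2 + 3×3 + 4×1 = 31

Liam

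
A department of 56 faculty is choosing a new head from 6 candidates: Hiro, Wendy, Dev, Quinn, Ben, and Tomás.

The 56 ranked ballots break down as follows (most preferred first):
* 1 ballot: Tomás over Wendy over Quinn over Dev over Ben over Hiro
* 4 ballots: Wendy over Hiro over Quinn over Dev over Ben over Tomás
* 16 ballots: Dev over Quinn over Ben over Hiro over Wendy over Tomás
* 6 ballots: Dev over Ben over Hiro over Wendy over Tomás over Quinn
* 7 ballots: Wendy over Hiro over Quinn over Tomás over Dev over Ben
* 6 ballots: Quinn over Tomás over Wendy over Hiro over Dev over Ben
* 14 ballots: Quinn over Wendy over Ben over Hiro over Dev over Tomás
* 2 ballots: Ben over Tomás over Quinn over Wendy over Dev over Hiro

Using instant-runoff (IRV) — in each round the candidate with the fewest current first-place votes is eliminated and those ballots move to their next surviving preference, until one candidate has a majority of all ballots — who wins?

Round 1: Hiro 0, Wendy 11, Dev 22, Quinn 20, Ben 2, Tomás 1. Hiro eliminated.
Round 2: Wendy 11, Dev 22, Quinn 20, Ben 2, Tomás 1. Tomás eliminated.
Round 3: Wendy 12, Dev 22, Quinn 20, Ben 2. Ben eliminated.
Round 4: Wendy 12, Dev 22, Quinn 22. Wendy eliminated.
Round 5: Dev 22, Quinn 34. Quinn has a majority (≥29).

Quinn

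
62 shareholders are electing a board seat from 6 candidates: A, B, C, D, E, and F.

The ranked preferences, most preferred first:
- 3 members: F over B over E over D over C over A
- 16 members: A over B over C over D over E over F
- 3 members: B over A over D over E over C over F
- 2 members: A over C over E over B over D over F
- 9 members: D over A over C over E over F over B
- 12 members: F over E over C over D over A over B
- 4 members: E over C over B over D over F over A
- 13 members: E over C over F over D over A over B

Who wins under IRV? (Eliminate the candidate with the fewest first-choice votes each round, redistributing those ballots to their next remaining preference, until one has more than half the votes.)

E

Round 1: A 18, B 3, C 0, D 9, E 17, F 15. C eliminated.
Round 2: A 18, B 3, D 9, E 17, F 15. B eliminated.
Round 3: A 21, D 9, E 17, F 15. D eliminated.
Round 4: A 30, E 17, F 15. F eliminated.
Round 5: A 30, E 32. E has a majority (≥32).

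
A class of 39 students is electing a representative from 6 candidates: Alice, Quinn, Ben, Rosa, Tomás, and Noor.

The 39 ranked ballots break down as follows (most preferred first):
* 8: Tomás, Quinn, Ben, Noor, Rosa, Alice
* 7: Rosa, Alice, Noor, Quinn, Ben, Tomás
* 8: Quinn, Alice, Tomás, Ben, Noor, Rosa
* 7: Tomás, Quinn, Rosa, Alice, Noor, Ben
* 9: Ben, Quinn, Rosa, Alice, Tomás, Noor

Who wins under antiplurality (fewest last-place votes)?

Last-place votes: Alice 8, Quinn 0, Ben 7, Rosa 8, Tomás 7, Noor 9.

Quinn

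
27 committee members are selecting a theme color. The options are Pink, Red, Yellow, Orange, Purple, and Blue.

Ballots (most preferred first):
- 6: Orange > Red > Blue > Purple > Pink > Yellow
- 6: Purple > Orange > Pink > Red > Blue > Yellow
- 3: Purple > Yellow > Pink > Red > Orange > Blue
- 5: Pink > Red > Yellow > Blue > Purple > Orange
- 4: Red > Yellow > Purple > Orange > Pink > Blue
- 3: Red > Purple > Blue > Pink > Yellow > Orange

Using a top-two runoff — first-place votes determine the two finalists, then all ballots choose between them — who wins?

Red

Round 1 first-place votes: Pink 5, Red 7, Yellow 0, Orange 6, Purple 9, Blue 0. Purple and Red advance.
Runoff: Purple is ranked above Red on 9 ballots, Red above Purple on 18.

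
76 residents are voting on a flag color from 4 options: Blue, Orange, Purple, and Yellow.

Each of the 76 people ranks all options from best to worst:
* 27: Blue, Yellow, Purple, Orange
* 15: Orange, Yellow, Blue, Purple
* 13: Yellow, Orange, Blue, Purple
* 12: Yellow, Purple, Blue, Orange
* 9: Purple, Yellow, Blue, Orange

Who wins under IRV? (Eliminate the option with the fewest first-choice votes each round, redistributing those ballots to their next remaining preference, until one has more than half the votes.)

Yellow

Round 1: Blue 27, Orange 15, Purple 9, Yellow 25. Purple eliminated.
Round 2: Blue 27, Orange 15, Yellow 34. Orange eliminated.
Round 3: Blue 27, Yellow 49. Yellow has a majority (≥39).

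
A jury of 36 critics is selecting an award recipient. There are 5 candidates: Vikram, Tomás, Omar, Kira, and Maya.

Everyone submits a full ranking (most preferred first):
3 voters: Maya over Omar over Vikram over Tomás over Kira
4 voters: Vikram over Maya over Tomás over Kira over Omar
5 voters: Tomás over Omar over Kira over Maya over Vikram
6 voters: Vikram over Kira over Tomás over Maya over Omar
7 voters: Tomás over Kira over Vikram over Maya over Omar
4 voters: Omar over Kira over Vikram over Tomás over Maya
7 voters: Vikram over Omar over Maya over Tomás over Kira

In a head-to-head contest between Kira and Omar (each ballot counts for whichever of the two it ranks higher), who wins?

Omar

Kira is ranked above Omar on 17 ballots; Omar above Kira on 19.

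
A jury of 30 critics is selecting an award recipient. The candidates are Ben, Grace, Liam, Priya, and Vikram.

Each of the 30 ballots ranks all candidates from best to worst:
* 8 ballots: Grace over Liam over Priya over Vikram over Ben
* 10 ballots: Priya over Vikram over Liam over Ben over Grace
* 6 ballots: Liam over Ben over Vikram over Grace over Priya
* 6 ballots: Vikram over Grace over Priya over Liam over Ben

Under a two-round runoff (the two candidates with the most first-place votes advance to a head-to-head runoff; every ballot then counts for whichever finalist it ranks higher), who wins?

Grace

Round 1 first-place votes: Ben 0, Grace 8, Liam 6, Priya 10, Vikram 6. Priya and Grace advance.
Runoff: Priya is ranked above Grace on 10 ballots, Grace above Priya on 20.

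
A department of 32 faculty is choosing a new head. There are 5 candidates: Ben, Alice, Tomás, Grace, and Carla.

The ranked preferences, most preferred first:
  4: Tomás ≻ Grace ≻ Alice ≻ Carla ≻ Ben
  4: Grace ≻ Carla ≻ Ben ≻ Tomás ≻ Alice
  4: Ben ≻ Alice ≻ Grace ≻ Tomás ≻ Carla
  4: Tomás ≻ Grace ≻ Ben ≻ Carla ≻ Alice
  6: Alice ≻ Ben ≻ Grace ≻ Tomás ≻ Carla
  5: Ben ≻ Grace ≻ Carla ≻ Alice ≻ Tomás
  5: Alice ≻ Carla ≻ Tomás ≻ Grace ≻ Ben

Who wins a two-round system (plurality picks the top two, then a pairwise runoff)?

Round 1 first-place votes: Ben 9, Alice 11, Tomás 8, Grace 4, Carla 0. Alice and Ben advance.
Runoff: Alice is ranked above Ben on 15 ballots, Ben above Alice on 17.

Ben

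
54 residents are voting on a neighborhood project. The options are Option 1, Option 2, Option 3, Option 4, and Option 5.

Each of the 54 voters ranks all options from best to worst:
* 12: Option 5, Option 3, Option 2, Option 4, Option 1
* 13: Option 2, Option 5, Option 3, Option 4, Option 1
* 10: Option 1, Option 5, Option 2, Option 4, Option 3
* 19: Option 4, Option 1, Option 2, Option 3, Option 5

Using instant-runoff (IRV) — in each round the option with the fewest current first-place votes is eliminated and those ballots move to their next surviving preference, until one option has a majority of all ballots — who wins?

Option 5

Round 1: Option 1 10, Option 2 13, Option 3 0, Option 4 19, Option 5 12. Option 3 eliminated.
Round 2: Option 1 10, Option 2 13, Option 4 19, Option 5 12. Option 1 eliminated.
Round 3: Option 2 13, Option 4 19, Option 5 22. Option 2 eliminated.
Round 4: Option 4 19, Option 5 35. Option 5 has a majority (≥28).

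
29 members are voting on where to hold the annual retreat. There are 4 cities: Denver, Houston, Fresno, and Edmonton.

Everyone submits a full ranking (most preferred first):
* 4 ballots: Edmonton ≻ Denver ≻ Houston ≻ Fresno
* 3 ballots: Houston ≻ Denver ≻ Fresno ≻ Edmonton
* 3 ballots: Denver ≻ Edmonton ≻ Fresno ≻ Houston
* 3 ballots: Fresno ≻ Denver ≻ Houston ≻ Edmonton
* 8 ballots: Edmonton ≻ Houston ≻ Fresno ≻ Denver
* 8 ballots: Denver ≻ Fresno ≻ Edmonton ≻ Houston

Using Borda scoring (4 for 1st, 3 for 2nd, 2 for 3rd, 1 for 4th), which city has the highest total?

Denver: 4×3 + 3×3 + 3×4 + 3×3 + 8×1 + 8×4 = 82
Houston: 4×2 + 3×4 + 3×1 + 3×2 + 8×3 + 8×1 = 61
Fresno: 4×1 + 3×2 + 3×2 + 3×4 + 8×2 + 8×3 = 68
Edmonton: 4×4 + 3×1 + 3×3 + 3×1 + 8×4 + 8×2 = 79

Denver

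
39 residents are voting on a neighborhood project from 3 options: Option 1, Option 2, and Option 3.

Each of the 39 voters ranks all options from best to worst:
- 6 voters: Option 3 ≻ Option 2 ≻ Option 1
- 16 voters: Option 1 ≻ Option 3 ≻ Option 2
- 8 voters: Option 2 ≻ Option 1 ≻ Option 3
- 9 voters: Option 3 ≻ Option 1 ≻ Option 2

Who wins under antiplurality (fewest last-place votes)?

Option 1

Last-place votes: Option 1 6, Option 2 25, Option 3 8.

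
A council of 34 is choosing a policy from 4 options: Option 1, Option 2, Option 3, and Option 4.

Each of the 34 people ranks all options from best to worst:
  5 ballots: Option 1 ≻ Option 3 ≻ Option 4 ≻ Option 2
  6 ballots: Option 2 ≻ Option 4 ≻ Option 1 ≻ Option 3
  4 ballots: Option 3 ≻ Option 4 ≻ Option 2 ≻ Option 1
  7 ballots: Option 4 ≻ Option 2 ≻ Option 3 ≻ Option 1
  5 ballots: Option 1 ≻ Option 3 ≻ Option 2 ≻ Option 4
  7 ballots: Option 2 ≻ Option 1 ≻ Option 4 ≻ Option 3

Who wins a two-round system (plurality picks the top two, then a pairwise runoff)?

Round 1 first-place votes: Option 1 10, Option 2 13, Option 3 4, Option 4 7. Option 2 and Option 1 advance.
Runoff: Option 2 is ranked above Option 1 on 24 ballots, Option 1 above Option 2 on 10.

Option 2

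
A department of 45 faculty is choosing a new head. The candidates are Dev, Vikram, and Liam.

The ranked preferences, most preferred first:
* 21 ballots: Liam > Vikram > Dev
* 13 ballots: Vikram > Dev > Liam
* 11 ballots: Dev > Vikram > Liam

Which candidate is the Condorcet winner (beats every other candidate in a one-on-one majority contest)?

Vikram vs Dev: 34–11
Vikram vs Liam: 24–21
Vikram beats every other candidate.

Vikram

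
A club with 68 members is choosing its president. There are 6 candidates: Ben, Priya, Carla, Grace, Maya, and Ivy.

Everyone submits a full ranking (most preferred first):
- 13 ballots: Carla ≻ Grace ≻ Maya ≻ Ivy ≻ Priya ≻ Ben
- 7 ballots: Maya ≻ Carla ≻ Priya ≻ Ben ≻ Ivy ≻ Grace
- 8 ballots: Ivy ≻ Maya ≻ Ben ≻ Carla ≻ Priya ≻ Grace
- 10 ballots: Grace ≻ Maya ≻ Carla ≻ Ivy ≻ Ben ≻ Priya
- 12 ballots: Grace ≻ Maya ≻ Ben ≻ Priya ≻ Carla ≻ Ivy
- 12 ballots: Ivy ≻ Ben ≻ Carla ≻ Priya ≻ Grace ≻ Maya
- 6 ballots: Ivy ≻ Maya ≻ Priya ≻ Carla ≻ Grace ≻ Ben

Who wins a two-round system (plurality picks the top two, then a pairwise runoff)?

Round 1 first-place votes: Ben 0, Priya 0, Carla 13, Grace 22, Maya 7, Ivy 26. Ivy and Grace advance.
Runoff: Ivy is ranked above Grace on 33 ballots, Grace above Ivy on 35.

Grace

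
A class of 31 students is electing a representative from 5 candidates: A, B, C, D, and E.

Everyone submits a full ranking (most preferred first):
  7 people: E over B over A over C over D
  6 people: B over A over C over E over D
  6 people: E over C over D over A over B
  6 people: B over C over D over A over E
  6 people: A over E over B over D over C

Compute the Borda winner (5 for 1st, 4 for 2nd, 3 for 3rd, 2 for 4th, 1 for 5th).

B

A: 7×3 + 6×4 + 6×2 + 6×2 + 6×5 = 99
B: 7×4 + 6×5 + 6×1 + 6×5 + 6×3 = 112
C: 7×2 + 6×3 + 6×4 + 6×4 + 6×1 = 86
D: 7×1 + 6×1 + 6×3 + 6×3 + 6×2 = 61
E: 7×5 + 6×2 + 6×5 + 6×1 + 6×4 = 107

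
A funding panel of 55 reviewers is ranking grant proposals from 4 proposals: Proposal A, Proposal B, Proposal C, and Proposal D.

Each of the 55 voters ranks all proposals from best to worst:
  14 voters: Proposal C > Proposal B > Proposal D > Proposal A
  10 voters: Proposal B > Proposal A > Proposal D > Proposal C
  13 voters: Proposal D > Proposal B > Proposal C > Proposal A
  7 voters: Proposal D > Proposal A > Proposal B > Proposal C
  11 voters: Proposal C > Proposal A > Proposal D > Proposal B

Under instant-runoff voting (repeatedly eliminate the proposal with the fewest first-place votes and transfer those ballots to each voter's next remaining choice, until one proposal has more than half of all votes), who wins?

Proposal D

Round 1: Proposal A 0, Proposal B 10, Proposal C 25, Proposal D 20. Proposal A eliminated.
Round 2: Proposal B 10, Proposal C 25, Proposal D 20. Proposal B eliminated.
Round 3: Proposal C 25, Proposal D 30. Proposal D has a majority (≥28).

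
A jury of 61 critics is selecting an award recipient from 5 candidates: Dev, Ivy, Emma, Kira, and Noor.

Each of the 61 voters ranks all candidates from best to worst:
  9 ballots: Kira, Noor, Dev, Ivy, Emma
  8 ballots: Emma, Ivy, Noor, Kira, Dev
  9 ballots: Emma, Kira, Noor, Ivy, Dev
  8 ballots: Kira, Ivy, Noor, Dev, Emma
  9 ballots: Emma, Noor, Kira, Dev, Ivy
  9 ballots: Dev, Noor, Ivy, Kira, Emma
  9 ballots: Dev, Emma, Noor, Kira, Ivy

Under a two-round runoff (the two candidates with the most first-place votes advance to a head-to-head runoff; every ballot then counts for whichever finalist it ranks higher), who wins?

Round 1 first-place votes: Dev 18, Ivy 0, Emma 26, Kira 17, Noor 0. Emma and Dev advance.
Runoff: Emma is ranked above Dev on 26 ballots, Dev above Emma on 35.

Dev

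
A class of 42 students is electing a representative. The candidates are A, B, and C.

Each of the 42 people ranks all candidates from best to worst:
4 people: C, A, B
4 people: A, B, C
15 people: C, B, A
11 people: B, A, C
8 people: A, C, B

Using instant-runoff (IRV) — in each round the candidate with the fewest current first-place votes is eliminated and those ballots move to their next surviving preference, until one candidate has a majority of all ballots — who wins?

A

Round 1: A 12, B 11, C 19. B eliminated.
Round 2: A 23, C 19. A has a majority (≥22).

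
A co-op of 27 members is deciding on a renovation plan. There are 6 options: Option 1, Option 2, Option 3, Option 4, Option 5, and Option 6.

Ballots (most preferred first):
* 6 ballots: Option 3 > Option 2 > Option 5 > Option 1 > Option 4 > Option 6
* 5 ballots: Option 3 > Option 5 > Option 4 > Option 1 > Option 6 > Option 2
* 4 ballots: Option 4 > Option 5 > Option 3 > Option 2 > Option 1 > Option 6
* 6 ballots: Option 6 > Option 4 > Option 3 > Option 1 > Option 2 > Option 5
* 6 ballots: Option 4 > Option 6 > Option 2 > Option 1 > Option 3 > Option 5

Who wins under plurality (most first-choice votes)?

First-place votes: Option 1 0, Option 2 0, Option 3 11, Option 4 10, Option 5 0, Option 6 6.

Option 3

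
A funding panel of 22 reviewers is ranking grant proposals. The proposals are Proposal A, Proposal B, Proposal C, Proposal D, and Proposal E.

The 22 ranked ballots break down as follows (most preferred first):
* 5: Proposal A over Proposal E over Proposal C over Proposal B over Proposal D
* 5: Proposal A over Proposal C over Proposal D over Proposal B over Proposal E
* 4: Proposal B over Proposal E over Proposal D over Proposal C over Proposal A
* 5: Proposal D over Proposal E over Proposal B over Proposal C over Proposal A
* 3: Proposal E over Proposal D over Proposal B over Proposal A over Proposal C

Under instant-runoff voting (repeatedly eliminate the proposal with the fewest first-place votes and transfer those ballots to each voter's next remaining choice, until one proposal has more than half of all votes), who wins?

Round 1: Proposal A 10, Proposal B 4, Proposal C 0, Proposal D 5, Proposal E 3. Proposal C eliminated.
Round 2: Proposal A 10, Proposal B 4, Proposal D 5, Proposal E 3. Proposal E eliminated.
Round 3: Proposal A 10, Proposal B 4, Proposal D 8. Proposal B eliminated.
Round 4: Proposal A 10, Proposal D 12. Proposal D has a majority (≥12).

Proposal D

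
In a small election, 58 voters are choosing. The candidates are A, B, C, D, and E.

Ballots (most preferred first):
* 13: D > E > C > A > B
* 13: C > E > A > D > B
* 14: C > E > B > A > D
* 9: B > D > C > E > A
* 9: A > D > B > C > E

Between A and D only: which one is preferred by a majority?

A

A is ranked above D on 36 ballots; D above A on 22.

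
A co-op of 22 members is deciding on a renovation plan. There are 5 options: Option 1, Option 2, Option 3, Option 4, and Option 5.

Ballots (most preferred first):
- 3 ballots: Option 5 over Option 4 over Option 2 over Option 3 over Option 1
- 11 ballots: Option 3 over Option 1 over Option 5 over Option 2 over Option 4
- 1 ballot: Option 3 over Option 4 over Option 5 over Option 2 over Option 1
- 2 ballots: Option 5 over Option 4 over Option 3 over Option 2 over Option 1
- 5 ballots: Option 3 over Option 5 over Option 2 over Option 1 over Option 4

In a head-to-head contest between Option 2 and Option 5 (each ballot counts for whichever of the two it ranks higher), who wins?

Option 5

Option 2 is ranked above Option 5 on 0 ballots; Option 5 above Option 2 on 22.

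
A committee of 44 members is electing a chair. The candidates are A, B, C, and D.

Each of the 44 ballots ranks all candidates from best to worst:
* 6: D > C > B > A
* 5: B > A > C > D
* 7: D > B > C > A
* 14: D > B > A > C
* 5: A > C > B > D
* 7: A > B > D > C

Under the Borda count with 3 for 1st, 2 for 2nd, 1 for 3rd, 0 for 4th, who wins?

A: 6×0 + 5×2 + 7×0 + 14×1 + 5×3 + 7×3 = 60
B: 6×1 + 5×3 + 7×2 + 14×2 + 5×1 + 7×2 = 82
C: 6×2 + 5×1 + 7×1 + 14×0 + 5×2 + 7×0 = 34
D: 6×3 + 5×0 + 7×3 + 14×3 + 5×0 + 7×1 = 88

D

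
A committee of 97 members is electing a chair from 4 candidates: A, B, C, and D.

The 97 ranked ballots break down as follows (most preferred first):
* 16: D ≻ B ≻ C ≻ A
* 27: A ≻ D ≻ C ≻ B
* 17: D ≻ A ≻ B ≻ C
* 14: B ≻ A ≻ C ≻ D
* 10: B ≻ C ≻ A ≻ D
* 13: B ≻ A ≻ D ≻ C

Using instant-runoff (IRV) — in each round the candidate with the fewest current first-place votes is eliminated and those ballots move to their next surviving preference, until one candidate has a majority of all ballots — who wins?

D

Round 1: A 27, B 37, C 0, D 33. C eliminated.
Round 2: A 27, B 37, D 33. A eliminated.
Round 3: B 37, D 60. D has a majority (≥49).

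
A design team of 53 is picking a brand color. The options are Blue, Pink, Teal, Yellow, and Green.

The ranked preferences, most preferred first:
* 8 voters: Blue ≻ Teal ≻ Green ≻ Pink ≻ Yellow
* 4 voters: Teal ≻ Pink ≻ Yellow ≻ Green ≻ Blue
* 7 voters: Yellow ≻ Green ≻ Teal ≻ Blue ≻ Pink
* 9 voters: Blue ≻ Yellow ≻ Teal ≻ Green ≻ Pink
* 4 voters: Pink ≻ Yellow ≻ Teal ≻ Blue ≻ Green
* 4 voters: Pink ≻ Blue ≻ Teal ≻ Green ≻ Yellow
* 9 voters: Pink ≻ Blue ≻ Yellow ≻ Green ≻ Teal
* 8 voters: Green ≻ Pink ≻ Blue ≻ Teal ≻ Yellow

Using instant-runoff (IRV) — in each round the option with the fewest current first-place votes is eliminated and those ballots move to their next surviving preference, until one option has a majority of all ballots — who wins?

Pink

Round 1: Blue 17, Pink 17, Teal 4, Yellow 7, Green 8. Teal eliminated.
Round 2: Blue 17, Pink 21, Yellow 7, Green 8. Yellow eliminated.
Round 3: Blue 17, Pink 21, Green 15. Green eliminated.
Round 4: Blue 24, Pink 29. Pink has a majority (≥27).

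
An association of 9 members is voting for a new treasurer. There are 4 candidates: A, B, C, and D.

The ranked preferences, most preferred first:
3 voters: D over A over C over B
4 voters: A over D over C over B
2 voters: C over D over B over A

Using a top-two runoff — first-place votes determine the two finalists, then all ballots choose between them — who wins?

Round 1 first-place votes: A 4, B 0, C 2, D 3. A and D advance.
Runoff: A is ranked above D on 4 ballots, D above A on 5.

D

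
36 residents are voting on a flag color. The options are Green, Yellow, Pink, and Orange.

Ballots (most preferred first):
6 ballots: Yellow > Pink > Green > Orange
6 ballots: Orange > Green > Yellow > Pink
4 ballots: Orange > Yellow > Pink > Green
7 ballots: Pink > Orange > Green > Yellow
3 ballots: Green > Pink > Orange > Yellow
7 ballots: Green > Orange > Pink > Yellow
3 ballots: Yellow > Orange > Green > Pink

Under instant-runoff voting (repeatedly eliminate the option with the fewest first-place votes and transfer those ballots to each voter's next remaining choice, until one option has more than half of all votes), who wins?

Round 1: Green 10, Yellow 9, Pink 7, Orange 10. Pink eliminated.
Round 2: Green 10, Yellow 9, Orange 17. Yellow eliminated.
Round 3: Green 16, Orange 20. Orange has a majority (≥19).

Orange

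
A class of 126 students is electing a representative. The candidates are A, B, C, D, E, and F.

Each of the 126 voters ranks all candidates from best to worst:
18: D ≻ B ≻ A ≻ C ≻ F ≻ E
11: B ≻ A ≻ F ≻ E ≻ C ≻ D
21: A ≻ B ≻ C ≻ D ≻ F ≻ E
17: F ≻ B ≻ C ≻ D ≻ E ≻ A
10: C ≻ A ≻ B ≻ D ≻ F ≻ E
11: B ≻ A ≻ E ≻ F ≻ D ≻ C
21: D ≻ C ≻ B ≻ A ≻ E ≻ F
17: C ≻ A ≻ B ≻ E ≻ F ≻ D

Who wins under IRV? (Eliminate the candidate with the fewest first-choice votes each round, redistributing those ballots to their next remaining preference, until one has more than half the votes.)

Round 1: A 21, B 22, C 27, D 39, E 0, F 17. E eliminated.
Round 2: A 21, B 22, C 27, D 39, F 17. F eliminated.
Round 3: A 21, B 39, C 27, D 39. A eliminated.
Round 4: B 60, C 27, D 39. C eliminated.
Round 5: B 87, D 39. B has a majority (≥64).

B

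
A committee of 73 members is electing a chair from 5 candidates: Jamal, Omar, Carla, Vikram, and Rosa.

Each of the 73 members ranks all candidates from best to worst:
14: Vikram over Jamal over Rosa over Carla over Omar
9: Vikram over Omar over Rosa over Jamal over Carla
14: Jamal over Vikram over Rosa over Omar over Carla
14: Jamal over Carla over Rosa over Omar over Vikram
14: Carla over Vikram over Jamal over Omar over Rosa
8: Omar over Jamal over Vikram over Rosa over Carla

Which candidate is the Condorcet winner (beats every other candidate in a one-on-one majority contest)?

Vikram

Vikram vs Jamal: 37–36
Vikram vs Omar: 51–22
Vikram vs Carla: 45–28
Vikram vs Rosa: 59–14
Vikram beats every other candidate.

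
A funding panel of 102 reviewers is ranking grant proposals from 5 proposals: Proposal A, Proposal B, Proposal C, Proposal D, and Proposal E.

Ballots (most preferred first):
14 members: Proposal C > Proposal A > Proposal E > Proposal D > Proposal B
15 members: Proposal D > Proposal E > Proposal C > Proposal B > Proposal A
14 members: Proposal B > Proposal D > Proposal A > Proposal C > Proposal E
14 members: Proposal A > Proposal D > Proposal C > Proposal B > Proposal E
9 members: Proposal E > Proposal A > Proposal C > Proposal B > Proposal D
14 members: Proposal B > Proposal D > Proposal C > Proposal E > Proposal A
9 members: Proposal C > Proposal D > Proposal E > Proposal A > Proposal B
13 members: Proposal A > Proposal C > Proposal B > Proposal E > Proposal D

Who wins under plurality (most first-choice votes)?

Proposal B

First-place votes: Proposal A 27, Proposal B 28, Proposal C 23, Proposal D 15, Proposal E 9.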